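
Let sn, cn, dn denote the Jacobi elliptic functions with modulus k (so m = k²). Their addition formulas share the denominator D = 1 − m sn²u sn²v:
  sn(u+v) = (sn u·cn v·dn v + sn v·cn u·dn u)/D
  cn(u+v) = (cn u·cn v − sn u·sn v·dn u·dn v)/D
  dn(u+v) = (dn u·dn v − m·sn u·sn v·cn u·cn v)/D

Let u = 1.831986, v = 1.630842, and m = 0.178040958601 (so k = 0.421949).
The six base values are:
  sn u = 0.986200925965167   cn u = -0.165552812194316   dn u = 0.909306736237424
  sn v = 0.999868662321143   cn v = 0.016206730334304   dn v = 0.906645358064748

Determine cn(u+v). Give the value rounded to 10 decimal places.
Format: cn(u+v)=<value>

cn(u+v)=-0.9863760616

m = k² = 0.178040958601
D = 1 − m·sn²u·sn²v = 0.8268842227755593
cn(u+v) = (cn u·cn v − sn u·sn v·dn u·dn v)/D = -0.8156188030218637/0.8268842227755593 = -0.9863760615532347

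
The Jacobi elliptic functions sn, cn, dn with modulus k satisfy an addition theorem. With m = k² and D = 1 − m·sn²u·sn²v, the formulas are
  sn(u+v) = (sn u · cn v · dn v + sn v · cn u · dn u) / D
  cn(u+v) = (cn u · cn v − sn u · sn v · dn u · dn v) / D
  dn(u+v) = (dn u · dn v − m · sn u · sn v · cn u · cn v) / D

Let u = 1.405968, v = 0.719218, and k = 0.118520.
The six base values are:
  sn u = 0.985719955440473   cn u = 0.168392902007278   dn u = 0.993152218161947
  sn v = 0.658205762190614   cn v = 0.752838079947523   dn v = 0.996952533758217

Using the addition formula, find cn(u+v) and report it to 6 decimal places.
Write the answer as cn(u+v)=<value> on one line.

cn(u+v)=-0.518694

m = k² = 0.0140469904
D = 1 − m·sn²u·sn²v = 0.9940869201600195
cn(u+v) = (cn u·cn v − sn u·sn v·dn u·dn v)/D = -0.5156274032841896/0.9940869201600195 = -0.5186944851876618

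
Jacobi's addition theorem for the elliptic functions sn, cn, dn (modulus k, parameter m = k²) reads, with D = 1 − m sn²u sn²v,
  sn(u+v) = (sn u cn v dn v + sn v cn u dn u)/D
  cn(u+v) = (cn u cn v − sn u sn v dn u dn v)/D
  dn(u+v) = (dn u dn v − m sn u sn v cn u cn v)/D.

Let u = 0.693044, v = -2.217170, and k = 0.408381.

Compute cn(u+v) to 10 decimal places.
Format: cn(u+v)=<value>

cn(u+v)=0.1085655506

sn u = 0.6324108592612354, cn u = 0.774633142260558, dn u = 0.9660742244641737
sn v = -0.8635991911851309, cn v = -0.5041789731676518, dn v = 0.9357449332377124
m = k² = 0.166775041161
D = 1 − m·sn²u·sn²v = 0.9502544602151564
cn(u+v) = (cn u·cn v − sn u·sn v·dn u·dn v)/D = 0.1031648986664016/0.9502544602151564 = 0.1085655505821493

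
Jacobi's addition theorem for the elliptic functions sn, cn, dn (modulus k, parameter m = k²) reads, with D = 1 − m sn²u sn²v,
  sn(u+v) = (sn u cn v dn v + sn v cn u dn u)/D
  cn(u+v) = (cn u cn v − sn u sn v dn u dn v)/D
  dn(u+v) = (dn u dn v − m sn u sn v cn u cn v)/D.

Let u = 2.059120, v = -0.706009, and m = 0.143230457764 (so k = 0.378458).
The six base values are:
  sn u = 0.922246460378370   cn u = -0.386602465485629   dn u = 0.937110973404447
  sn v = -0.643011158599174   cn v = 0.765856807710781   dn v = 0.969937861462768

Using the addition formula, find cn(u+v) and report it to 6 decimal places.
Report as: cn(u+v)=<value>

cn(u+v)=0.255818

m = k² = 0.143230457764
D = 1 − m·sn²u·sn²v = 0.9496306445761196
cn(u+v) = (cn u·cn v − sn u·sn v·dn u·dn v)/D = 0.2429323626260509/0.9496306445761196 = 0.2558177371524136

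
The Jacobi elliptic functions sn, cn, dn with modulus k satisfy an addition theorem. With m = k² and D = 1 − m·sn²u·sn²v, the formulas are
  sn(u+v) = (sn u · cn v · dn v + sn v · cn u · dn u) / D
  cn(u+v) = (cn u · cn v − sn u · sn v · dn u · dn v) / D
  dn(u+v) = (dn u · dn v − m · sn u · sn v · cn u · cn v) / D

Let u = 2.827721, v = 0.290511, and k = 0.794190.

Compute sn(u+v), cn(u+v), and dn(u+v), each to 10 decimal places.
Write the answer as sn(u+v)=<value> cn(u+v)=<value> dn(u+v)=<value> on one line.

sn(u+v)=0.7138244162 cn(u+v)=-0.7003247124 dn(u+v)=0.8237782120

sn u = 0.8527511021020182, cn u = -0.5223174876105465, dn u = 0.7357562889273722
sn v = 0.2840188664932697, cn v = 0.9588186916596267, dn v = 0.9742281335640131
m = k² = 0.6307377561
D = 1 − m·sn²u·sn²v = 0.9630011873457376
sn(u+v) = (sn u·cn v·dn v + sn v·cn u·dn u)/D = 0.6874137603817737/0.9630011873457376 = 0.7138244162257483
cn(u+v) = (cn u·cn v − sn u·sn v·dn u·dn v)/D = -0.6744135295700183/0.9630011873457376 = -0.7003247124013043
dn(u+v) = (dn u·dn v − m·sn u·sn v·cn u·cn v)/D = 0.79329939629292/0.9630011873457376 = 0.8237782120284229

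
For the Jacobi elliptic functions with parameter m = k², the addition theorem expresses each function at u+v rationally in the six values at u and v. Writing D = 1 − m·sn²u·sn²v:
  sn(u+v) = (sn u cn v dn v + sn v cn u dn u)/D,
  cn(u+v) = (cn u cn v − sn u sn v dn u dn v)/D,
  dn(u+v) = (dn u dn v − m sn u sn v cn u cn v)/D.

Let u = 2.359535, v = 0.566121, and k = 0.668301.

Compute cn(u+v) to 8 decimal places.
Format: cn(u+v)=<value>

cn(u+v)=-0.78116379

sn u = 0.9144337620242409, cn u = -0.4047355863649674, dn u = 0.7915402802454262
sn v = 0.525686684822287, cn v = 0.8506782643282674, dn v = 0.9362565939255865
m = k² = 0.446626226601
D = 1 − m·sn²u·sn²v = 0.8967945384493308
cn(u+v) = (cn u·cn v − sn u·sn v·dn u·dn v)/D = -0.7005434219593822/0.8967945384493308 = -0.7811637916202175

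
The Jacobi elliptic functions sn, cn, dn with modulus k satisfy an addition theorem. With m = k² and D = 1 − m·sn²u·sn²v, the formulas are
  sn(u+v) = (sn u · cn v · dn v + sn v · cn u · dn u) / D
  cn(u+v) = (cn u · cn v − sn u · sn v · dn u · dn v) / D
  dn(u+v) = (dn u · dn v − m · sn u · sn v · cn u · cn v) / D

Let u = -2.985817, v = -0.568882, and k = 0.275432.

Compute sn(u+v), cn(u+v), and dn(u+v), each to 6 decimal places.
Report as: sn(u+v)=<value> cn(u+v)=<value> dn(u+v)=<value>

sn(u+v)=0.343186 cn(u+v)=-0.939268 dn(u+v)=0.995523

sn u = -0.2161925797170495, cn u = -0.9763507405001991, dn u = 0.998225541474406
sn v = -0.5368527737901052, cn v = 0.8436759444679397, dn v = 0.9890073396772659
m = k² = 0.075862786624
D = 1 − m·sn²u·sn²v = 0.9989780709106195
sn(u+v) = (sn u·cn v·dn v + sn v·cn u·dn u)/D = 0.3428350527328537/0.9989780709106195 = 0.3431857642484004
cn(u+v) = (cn u·cn v − sn u·sn v·dn u·dn v)/D = -0.9383076855584016/0.9989780709106195 = -0.9392675503908571
dn(u+v) = (dn u·dn v − m·sn u·sn v·cn u·cn v)/D = 0.9945051972097647/0.9989780709106195 = 0.9955225506634219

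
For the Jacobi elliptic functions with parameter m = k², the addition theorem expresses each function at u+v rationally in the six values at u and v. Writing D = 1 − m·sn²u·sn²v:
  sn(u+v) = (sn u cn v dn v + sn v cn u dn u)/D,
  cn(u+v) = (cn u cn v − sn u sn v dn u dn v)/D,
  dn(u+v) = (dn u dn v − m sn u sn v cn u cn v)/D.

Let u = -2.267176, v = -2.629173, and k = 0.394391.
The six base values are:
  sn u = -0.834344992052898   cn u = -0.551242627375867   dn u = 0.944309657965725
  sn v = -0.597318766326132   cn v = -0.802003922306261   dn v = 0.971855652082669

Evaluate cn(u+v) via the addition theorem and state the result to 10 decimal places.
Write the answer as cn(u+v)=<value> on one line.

cn(u+v)=-0.0158853095

m = k² = 0.155544260881
D = 1 − m·sn²u·sn²v = 0.9613670708541326
cn(u+v) = (cn u·cn v − sn u·sn v·dn u·dn v)/D = -0.01527161345574762/0.9613670708541326 = -0.01588530949180468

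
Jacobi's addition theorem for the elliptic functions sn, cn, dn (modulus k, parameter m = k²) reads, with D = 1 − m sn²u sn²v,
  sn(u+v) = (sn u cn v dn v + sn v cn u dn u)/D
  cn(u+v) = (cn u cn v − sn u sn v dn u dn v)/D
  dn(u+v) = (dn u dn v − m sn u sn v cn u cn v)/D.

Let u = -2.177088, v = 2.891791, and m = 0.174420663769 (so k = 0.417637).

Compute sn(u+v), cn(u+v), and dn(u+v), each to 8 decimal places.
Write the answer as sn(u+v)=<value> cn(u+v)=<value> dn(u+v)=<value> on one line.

sn(u+v)=0.64814714 cn(u+v)=0.76151512 dn(u+v)=0.96266651

sn u = -0.8844635778725529, cn u = -0.4666092363175879, dn u = 0.9292765638513938
sn v = 0.3896810824267959, cn v = -0.9209498650842404, dn v = 0.9866681242627806
m = k² = 0.174420663769
D = 1 − m·sn²u·sn²v = 0.979280632787705
sn(u+v) = (sn u·cn v·dn v + sn v·cn u·dn u)/D = 0.6347179431928947/0.979280632787705 = 0.6481471418321137
cn(u+v) = (cn u·cn v − sn u·sn v·dn u·dn v)/D = 0.7457370115141592/0.979280632787705 = 0.7615151229850014
dn(u+v) = (dn u·dn v − m·sn u·sn v·cn u·cn v)/D = 0.9427206645283217/0.979280632787705 = 0.9626665053557645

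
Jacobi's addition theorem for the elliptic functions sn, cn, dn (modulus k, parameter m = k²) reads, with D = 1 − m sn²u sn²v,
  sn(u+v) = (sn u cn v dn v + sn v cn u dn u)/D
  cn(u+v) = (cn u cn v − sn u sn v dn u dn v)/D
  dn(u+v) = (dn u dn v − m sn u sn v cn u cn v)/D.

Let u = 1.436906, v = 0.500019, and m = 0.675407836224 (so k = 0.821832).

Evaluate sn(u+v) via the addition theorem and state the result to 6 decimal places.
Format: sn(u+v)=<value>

sn u = 0.9366368010498433, cn u = 0.3503020167214516, dn u = 0.6383357066954623
sn v = 0.4677323994961972, cn v = 0.8838701275988061, dn v = 0.923167697584573
m = k² = 0.675407836224
D = 1 − m·sn²u·sn²v = 0.870370621593195
sn(u+v) = (sn u·cn v·dn v + sn v·cn u·dn u)/D = 0.8688482679674304/0.870370621593195 = 0.9982509133603591

sn(u+v)=0.998251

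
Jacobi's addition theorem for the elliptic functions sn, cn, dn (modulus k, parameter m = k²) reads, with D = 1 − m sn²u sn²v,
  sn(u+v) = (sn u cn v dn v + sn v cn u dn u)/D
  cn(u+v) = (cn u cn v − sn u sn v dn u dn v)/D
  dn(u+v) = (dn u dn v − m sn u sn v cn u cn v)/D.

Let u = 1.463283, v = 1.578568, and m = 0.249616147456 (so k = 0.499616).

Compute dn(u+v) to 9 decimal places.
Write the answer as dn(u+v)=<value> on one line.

sn u = 0.9814477018231652, cn u = 0.1917300409065503, dn u = 0.8715273054323385
sn v = 0.9957054720013683, cn v = 0.09257760542664888, dn v = 0.8674809599922175
m = k² = 0.249616147456
D = 1 − m·sn²u·sn²v = 0.7616205636462893
dn(u+v) = (dn u·dn v − m·sn u·sn v·cn u·cn v)/D = 0.751703553501241/0.7616205636462893 = 0.986979067243707

dn(u+v)=0.986979067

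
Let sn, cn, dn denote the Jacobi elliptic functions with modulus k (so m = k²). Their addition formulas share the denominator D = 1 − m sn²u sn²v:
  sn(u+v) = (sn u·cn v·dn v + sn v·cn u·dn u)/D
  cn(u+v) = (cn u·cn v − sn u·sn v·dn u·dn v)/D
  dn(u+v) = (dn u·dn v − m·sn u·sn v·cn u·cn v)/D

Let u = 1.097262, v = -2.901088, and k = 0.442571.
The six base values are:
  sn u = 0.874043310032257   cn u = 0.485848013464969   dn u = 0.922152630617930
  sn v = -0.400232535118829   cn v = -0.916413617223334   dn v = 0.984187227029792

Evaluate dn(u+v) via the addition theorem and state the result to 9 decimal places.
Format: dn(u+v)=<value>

m = k² = 0.195869090041
D = 1 − m·sn²u·sn²v = 0.9760306315479672
dn(u+v) = (dn u·dn v − m·sn u·sn v·cn u·cn v)/D = 0.8770635797001341/0.9760306315479672 = 0.8986025144611772

dn(u+v)=0.898602514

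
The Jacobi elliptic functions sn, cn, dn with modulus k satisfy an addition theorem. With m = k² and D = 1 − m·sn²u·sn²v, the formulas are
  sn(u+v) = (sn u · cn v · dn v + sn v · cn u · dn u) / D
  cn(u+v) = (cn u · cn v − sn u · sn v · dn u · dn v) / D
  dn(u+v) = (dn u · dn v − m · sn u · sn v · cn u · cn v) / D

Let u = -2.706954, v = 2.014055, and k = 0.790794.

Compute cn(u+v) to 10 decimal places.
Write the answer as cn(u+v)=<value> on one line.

cn(u+v)=0.7889467705

sn u = -0.8914357693048231, cn u = -0.4531470723770796, dn u = 0.7092648977729589
sn v = 0.9997557145810805, cn v = -0.02210228862523379, dn v = 0.612331889203476
m = k² = 0.625355150436
D = 1 − m·sn²u·sn²v = 0.5032994575643907
cn(u+v) = (cn u·cn v − sn u·sn v·dn u·dn v)/D = 0.3970764816452086/0.5032994575643907 = 0.7889467705106911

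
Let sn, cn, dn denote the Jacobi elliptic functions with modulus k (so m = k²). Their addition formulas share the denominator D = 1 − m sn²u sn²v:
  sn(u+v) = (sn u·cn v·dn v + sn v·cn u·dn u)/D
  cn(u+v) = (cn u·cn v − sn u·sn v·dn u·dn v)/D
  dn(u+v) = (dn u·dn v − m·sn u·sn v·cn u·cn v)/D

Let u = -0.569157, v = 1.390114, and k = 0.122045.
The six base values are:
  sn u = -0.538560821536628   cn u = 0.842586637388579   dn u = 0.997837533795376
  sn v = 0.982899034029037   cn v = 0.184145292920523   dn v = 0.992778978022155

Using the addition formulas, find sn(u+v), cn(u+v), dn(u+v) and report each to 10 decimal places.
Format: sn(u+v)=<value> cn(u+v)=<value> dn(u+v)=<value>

sn(u+v)=0.7309803146 cn(u+v)=0.6823985490 dn(u+v)=0.9960126160

m = k² = 0.014894982025
D = 1 − m·sn²u·sn²v = 0.9958262415287931
sn(u+v) = (sn u·cn v·dn v + sn v·cn u·dn u)/D = 0.7279293792751286/0.9958262415287931 = 0.7309803145552892
cn(u+v) = (cn u·cn v − sn u·sn v·dn u·dn v)/D = 0.6795503823157546/0.9958262415287931 = 0.6823985490405519
dn(u+v) = (dn u·dn v − m·sn u·sn v·cn u·cn v)/D = 0.9918554998828335/0.9958262415287931 = 0.9960126159761931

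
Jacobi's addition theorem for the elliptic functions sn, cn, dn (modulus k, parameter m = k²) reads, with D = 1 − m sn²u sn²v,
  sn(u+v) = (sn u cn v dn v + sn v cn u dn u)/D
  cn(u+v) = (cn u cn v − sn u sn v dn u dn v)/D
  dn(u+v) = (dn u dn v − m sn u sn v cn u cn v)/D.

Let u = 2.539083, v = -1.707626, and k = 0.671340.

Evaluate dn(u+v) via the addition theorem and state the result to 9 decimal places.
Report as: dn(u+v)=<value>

sn u = 0.8487054346952991, cn u = -0.5288658479412935, dn u = 0.8218042672161567
sn v = -0.9968640937031367, cn v = 0.07913266509744222, dn v = 0.7430510493127799
m = k² = 0.4506973956
D = 1 − m·sn²u·sn²v = 0.6773951282630332
dn(u+v) = (dn u·dn v − m·sn u·sn v·cn u·cn v)/D = 0.5946844922314699/0.6773951282630332 = 0.8778989801068562

dn(u+v)=0.877898980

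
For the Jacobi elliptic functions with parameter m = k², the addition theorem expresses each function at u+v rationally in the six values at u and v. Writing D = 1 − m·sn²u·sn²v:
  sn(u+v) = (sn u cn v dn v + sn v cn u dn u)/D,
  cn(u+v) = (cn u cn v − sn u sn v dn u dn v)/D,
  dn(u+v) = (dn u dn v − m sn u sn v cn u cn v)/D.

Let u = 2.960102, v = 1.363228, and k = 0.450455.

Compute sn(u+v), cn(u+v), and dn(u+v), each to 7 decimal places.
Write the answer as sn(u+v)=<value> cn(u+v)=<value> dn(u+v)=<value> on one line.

sn u = 0.3527638373555094, cn u = -0.935712389067397, dn u = 0.987294000945889
sn v = 0.9646401881209081, cn v = 0.2635703083848008, dn v = 0.9006588087613178
m = k² = 0.202909707025
D = 1 − m·sn²u·sn²v = 0.9765035829209923
sn(u+v) = (sn u·cn v·dn v + sn v·cn u·dn u)/D = -0.8074154919451723/0.9765035829209923 = -0.8268433481114009
cn(u+v) = (cn u·cn v − sn u·sn v·dn u·dn v)/D = -0.5492171436002984/0.9765035829209923 = -0.5624322871990269
dn(u+v) = (dn u·dn v − m·sn u·sn v·cn u·cn v)/D = 0.9062441153337862/0.9765035829209923 = 0.9280499643667045

sn(u+v)=-0.8268433 cn(u+v)=-0.5624323 dn(u+v)=0.9280500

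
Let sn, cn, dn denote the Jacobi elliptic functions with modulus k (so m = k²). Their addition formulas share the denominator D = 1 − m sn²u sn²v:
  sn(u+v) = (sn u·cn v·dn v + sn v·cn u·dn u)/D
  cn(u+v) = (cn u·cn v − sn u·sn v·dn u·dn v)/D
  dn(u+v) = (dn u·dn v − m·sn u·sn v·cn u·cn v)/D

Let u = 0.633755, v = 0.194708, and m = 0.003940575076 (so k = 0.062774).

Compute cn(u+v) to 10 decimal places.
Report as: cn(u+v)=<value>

sn u = 0.5920504450840414, cn u = 0.805900906114262, dn u = 0.9993091288124463
sn v = 0.1934753403903777, cn v = 0.9811051384336072, dn v = 0.9999262440832484
m = k² = 0.003940575076
D = 1 − m·sn²u·sn²v = 0.9999482955087979
cn(u+v) = (cn u·cn v − sn u·sn v·dn u·dn v)/D = 0.6762139386935671/0.9999482955087979 = 0.676248903799064

cn(u+v)=0.6762489038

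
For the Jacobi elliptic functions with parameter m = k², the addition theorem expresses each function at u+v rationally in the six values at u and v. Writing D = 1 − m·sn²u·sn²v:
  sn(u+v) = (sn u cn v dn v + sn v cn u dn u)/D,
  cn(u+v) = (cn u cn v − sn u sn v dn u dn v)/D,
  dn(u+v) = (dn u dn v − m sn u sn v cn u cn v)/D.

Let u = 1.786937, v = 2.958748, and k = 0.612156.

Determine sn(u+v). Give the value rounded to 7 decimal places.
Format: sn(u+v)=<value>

sn u = 0.9997797152480982, cn u = -0.02098859162573082, dn u = 0.7908413938830617
sn v = 0.5241149354148605, cn v = -0.8516475412252868, dn v = 0.9471333742876484
m = k² = 0.374734968336
D = 1 − m·sn²u·sn²v = 0.8971069752015546
sn(u+v) = (sn u·cn v·dn v + sn v·cn u·dn u)/D = -0.8151457213289676/0.8971069752015546 = -0.9086382603878734

sn(u+v)=-0.9086383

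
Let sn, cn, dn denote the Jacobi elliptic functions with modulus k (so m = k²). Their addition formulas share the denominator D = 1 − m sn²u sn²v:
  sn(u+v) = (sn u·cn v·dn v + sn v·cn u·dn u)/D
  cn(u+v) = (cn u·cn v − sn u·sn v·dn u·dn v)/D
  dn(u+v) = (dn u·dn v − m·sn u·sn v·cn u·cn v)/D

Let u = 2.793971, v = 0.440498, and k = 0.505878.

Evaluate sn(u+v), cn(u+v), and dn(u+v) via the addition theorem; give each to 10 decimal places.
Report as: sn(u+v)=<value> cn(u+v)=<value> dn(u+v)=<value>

sn u = 0.5447208153846023, cn u = -0.8386174534832518, dn u = 0.9612832213713874
sn v = 0.4232220074969609, cn v = 0.9060260108684752, dn v = 0.9768120318149838
m = k² = 0.255912550884
D = 1 − m·sn²u·sn²v = 0.9863988379795221
sn(u+v) = (sn u·cn v·dn v + sn v·cn u·dn u)/D = 0.1409072906257906/0.9863988379795221 = 0.1428502196073307
cn(u+v) = (cn u·cn v − sn u·sn v·dn u·dn v)/D = -0.976282645044892/0.9863988379795221 = -0.9897443178711042
dn(u+v) = (dn u·dn v − m·sn u·sn v·cn u·cn v)/D = 0.9838198811431494/0.9863988379795221 = 0.9973854826900898

sn(u+v)=0.1428502196 cn(u+v)=-0.9897443179 dn(u+v)=0.9973854827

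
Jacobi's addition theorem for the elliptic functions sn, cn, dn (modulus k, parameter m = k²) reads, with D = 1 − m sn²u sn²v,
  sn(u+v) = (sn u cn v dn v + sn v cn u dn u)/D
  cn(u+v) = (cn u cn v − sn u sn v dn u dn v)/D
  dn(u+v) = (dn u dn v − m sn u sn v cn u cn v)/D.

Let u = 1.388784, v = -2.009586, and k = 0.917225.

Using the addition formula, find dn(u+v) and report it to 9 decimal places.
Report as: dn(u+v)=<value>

dn(u+v)=0.859947536

sn u = 0.9047586677116296, cn u = 0.4259245862833902, dn u = 0.5579608551288275
sn v = -0.9897546766610986, cn v = 0.1427784298396793, dn v = 0.4193433040487466
m = k² = 0.841301700625
D = 1 − m·sn²u·sn²v = 0.325359519538479
dn(u+v) = (dn u·dn v − m·sn u·sn v·cn u·cn v)/D = 0.27979211715357/0.325359519538479 = 0.8599475360378385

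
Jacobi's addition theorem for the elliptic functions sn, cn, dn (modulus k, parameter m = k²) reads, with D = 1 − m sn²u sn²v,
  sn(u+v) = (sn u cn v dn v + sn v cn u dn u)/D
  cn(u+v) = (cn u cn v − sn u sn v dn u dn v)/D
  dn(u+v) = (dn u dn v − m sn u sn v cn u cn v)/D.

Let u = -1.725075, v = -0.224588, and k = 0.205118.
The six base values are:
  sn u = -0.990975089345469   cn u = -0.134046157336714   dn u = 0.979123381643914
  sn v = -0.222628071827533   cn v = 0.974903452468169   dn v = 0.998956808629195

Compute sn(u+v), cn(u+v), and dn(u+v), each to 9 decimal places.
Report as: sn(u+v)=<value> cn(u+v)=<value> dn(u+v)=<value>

sn(u+v)=-0.937798222 cn(u+v)=-0.347180781 dn(u+v)=0.981324565

m = k² = 0.042073393924
D = 1 − m·sn²u·sn²v = 0.9979521748544305
sn(u+v) = (sn u·cn v·dn v + sn v·cn u·dn u)/D = -0.9358777751117475/0.9979521748544305 = -0.9377982218920083
cn(u+v) = (cn u·cn v − sn u·sn v·dn u·dn v)/D = -0.3464698159271211/0.9979521748544305 = -0.3471807814614563
dn(u+v) = (dn u·dn v − m·sn u·sn v·cn u·cn v)/D = 0.9793149836224431/0.9979521748544305 = 0.981324564742087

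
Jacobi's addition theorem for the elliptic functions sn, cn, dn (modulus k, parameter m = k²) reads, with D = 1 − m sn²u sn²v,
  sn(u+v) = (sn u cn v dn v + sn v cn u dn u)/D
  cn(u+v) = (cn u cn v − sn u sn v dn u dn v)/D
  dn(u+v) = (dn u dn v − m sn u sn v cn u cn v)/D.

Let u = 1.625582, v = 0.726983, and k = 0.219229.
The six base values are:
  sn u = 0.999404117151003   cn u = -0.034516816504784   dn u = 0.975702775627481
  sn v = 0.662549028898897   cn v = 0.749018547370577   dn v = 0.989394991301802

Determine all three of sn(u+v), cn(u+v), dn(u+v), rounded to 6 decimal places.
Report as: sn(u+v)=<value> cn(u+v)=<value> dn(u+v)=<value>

sn(u+v)=0.733783 cn(u+v)=-0.679384 dn(u+v)=0.986976

m = k² = 0.048061354441
D = 1 − m·sn²u·sn²v = 0.9789275846596665
sn(u+v) = (sn u·cn v·dn v + sn v·cn u·dn u)/D = 0.7183201771507398/0.9789275846596665 = 0.7337827520719734
cn(u+v) = (cn u·cn v − sn u·sn v·dn u·dn v)/D = -0.6650679206710682/0.9789275846596665 = -0.6793841864230289
dn(u+v) = (dn u·dn v − m·sn u·sn v·cn u·cn v)/D = 0.9661782092419526/0.9789275846596665 = 0.9869761812645761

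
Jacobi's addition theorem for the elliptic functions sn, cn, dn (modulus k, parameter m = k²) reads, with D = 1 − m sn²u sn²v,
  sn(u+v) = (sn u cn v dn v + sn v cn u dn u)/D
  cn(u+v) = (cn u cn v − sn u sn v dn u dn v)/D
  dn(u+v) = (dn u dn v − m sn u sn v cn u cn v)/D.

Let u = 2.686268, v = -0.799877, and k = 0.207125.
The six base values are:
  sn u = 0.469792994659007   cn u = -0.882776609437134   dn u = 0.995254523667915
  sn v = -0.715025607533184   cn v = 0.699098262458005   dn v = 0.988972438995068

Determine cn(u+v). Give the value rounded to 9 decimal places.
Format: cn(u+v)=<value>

m = k² = 0.042900765625
D = 1 − m·sn²u·sn²v = 0.9951591535503614
cn(u+v) = (cn u·cn v − sn u·sn v·dn u·dn v)/D = -0.2865143780504295/0.9951591535503614 = -0.2879080969393204

cn(u+v)=-0.287908097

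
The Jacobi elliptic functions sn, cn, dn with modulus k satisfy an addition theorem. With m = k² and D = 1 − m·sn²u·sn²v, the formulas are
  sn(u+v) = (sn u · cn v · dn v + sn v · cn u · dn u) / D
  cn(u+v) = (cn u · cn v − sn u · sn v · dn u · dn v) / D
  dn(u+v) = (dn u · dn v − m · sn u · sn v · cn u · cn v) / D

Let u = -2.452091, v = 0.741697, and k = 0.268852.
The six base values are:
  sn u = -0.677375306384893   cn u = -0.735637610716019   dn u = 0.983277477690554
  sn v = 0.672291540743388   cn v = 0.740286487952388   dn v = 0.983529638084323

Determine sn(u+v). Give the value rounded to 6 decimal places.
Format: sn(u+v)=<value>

sn(u+v)=-0.994391

m = k² = 0.072281397904
D = 1 − m·sn²u·sn²v = 0.9850100371200008
sn(u+v) = (sn u·cn v·dn v + sn v·cn u·dn u)/D = -0.9794852970746669/0.9850100371200008 = -0.9943911840111932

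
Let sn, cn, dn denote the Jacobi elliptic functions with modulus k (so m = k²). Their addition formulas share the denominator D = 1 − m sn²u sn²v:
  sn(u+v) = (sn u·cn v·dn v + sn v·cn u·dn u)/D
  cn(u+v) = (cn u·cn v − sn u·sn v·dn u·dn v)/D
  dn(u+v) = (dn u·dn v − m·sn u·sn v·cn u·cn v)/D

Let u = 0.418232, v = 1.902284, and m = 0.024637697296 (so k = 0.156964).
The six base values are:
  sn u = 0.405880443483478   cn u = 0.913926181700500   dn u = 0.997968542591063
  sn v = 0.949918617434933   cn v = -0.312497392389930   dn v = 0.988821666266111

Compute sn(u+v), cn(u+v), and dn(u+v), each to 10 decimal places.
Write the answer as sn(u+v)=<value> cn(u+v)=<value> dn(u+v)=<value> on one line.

m = k² = 0.024637697296
D = 1 − m·sn²u·sn²v = 0.9963375714020169
sn(u+v) = (sn u·cn v·dn v + sn v·cn u·dn u)/D = 0.7409731154587874/0.9963375714020169 = 0.7436968520780681
cn(u+v) = (cn u·cn v − sn u·sn v·dn u·dn v)/D = -0.6660686138488795/0.9963375714020169 = -0.6685170096633085
dn(u+v) = (dn u·dn v − m·sn u·sn v·cn u·cn v)/D = 0.9895258694635233/0.9963375714020169 = 0.9931632589856986

sn(u+v)=0.7436968521 cn(u+v)=-0.6685170097 dn(u+v)=0.9931632590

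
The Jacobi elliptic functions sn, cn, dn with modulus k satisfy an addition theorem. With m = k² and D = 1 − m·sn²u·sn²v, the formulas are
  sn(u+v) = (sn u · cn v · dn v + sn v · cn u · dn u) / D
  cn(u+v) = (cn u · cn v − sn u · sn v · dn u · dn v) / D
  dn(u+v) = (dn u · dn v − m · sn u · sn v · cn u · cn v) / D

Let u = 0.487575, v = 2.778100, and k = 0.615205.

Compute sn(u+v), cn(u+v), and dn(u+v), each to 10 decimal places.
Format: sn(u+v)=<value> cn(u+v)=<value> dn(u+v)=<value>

sn u = 0.4623365734017397, cn u = 0.8867045127296566, dn u = 0.9586962852133874
sn v = 0.6625628961100416, cn v = -0.7490062808136352, dn v = 0.9131552179974226
m = k² = 0.378477192025
D = 1 − m·sn²u·sn²v = 0.9644851131153786
sn(u+v) = (sn u·cn v·dn v + sn v·cn u·dn u)/D = 0.247012422893458/0.9644851131153786 = 0.2561080721044874
cn(u+v) = (cn u·cn v − sn u·sn v·dn u·dn v)/D = -0.9323177550371376/0.9644851131153786 = -0.966648154916215
dn(u+v) = (dn u·dn v − m·sn u·sn v·cn u·cn v)/D = 0.9524382896935088/0.9644851131153786 = 0.9875095807513738

sn(u+v)=0.2561080721 cn(u+v)=-0.9666481549 dn(u+v)=0.9875095808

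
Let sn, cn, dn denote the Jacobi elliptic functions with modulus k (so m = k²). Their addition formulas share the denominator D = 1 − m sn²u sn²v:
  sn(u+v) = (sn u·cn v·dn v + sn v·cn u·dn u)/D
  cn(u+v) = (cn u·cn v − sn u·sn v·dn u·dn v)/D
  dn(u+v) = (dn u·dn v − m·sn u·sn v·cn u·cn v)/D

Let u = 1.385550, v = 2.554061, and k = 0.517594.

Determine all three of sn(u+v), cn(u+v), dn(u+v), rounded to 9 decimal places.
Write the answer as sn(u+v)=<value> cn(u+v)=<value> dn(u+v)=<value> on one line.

sn(u+v)=-0.515453131 cn(u+v)=-0.856917773 dn(u+v)=0.963753179

sn u = 0.9647264940337226, cn u = 0.2632542339819094, dn u = 0.8664080534062405
sn v = 0.7273431080383878, cn v = -0.686274000082371, dn v = 0.9264294480535194
m = k² = 0.267903548836
D = 1 − m·sn²u·sn²v = 0.8680937013955747
sn(u+v) = (sn u·cn v·dn v + sn v·cn u·dn u)/D = -0.4474616159858038/0.8680937013955747 = -0.5154531305393076
cn(u+v) = (cn u·cn v − sn u·sn v·dn u·dn v)/D = -0.7438849216256787/0.8680937013955747 = -0.8569177733115515
dn(u+v) = (dn u·dn v − m·sn u·sn v·cn u·cn v)/D = 0.8366280639761974/0.8680937013955747 = 0.9637531785234796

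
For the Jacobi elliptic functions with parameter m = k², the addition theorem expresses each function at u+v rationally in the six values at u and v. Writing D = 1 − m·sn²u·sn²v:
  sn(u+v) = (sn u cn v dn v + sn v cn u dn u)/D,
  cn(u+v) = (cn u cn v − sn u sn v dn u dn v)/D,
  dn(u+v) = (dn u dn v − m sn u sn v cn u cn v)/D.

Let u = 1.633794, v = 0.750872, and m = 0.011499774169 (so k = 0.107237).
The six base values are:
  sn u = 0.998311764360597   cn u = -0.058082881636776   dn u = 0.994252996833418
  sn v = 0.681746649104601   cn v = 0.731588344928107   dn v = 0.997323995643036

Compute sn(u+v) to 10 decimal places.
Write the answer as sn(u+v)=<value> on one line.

m = k² = 0.011499774169
D = 1 − m·sn²u·sn²v = 0.9946731837766264
sn(u+v) = (sn u·cn v·dn v + sn v·cn u·dn u)/D = 0.6890285817407538/0.9946731837766264 = 0.6927185662376205

sn(u+v)=0.6927185662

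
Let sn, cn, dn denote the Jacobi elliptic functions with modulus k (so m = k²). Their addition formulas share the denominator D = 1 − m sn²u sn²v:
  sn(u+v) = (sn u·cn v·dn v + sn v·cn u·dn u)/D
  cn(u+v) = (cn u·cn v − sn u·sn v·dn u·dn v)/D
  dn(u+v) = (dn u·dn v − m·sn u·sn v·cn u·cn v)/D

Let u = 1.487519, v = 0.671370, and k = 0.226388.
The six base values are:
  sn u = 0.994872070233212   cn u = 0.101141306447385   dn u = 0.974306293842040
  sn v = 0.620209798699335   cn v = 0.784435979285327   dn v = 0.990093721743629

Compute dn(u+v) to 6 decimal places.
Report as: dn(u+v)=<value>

dn(u+v)=0.981293

m = k² = 0.051251526544
D = 1 − m·sn²u·sn²v = 0.9804872477768343
dn(u+v) = (dn u·dn v − m·sn u·sn v·cn u·cn v)/D = 0.9621455557354/0.9804872477768343 = 0.9812932885327959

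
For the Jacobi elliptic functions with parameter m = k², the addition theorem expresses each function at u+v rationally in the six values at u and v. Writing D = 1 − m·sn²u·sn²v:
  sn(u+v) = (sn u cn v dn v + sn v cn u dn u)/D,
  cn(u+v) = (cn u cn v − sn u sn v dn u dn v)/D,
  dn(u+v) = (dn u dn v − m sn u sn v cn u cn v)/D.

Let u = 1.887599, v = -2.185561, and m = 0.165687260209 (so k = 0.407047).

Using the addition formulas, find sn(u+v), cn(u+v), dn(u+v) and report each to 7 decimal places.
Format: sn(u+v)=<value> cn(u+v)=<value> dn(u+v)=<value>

sn(u+v)=-0.2928870 cn(u+v)=0.9561471 dn(u+v)=0.9928680

sn u = 0.975008739541877, cn u = -0.2221665092154087, dn u = 0.9178729348832569
sn v = -0.8777368512547633, cn v = -0.4791430057398037, dn v = 0.9339972660134605
m = k² = 0.165687260209
D = 1 − m·sn²u·sn²v = 0.8786513921632156
sn(u+v) = (sn u·cn v·dn v + sn v·cn u·dn u)/D = -0.2573455640239929/0.8786513921632156 = -0.292886992861202
cn(u+v) = (cn u·cn v − sn u·sn v·dn u·dn v)/D = 0.8401199495474023/0.8786513921632156 = 0.9561470647409436
dn(u+v) = (dn u·dn v − m·sn u·sn v·cn u·cn v)/D = 0.8723848588549563/0.8786513921632156 = 0.992868009583606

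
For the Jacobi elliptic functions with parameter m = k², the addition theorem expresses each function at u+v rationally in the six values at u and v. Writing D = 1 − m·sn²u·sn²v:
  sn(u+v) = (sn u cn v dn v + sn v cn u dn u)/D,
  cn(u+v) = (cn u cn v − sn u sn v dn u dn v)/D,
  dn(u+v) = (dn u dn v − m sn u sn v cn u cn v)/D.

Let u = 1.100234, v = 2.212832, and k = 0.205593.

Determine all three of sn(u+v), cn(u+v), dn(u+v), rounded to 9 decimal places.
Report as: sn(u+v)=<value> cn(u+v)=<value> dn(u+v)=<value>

sn(u+v)=-0.137011945 cn(u+v)=-0.990569395 dn(u+v)=0.999603184

sn u = 0.887955385558054, cn u = 0.4599295959801321, dn u = 0.9831951950025496
sn v = 0.817787147564499, cn v = -0.5755207913519027, dn v = 0.985764607591015
m = k² = 0.042268481649
D = 1 − m·sn²u·sn²v = 0.9777115688337217
sn(u+v) = (sn u·cn v·dn v + sn v·cn u·dn u)/D = -0.1339581637030074/0.9777115688337217 = -0.1370119450082824
cn(u+v) = (cn u·cn v − sn u·sn v·dn u·dn v)/D = -0.9684911575273239/0.9777115688337217 = -0.9905693953101153
dn(u+v) = (dn u·dn v − m·sn u·sn v·cn u·cn v)/D = 0.9773235967786902/0.9777115688337217 = 0.9996031835283546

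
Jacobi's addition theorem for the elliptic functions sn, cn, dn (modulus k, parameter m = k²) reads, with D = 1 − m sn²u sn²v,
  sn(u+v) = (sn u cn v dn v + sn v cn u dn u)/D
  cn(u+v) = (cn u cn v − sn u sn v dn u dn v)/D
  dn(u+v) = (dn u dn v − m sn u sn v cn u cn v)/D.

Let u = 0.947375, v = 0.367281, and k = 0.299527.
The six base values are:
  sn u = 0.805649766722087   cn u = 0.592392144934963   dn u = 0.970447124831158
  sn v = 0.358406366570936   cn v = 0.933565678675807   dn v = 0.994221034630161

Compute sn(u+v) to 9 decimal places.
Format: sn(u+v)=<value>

sn(u+v)=0.961011595

m = k² = 0.089716423729
D = 1 − m·sn²u·sn²v = 0.9925197526985249
sn(u+v) = (sn u·cn v·dn v + sn v·cn u·dn u)/D = 0.9538229905428851/0.9925197526985249 = 0.9610115949325658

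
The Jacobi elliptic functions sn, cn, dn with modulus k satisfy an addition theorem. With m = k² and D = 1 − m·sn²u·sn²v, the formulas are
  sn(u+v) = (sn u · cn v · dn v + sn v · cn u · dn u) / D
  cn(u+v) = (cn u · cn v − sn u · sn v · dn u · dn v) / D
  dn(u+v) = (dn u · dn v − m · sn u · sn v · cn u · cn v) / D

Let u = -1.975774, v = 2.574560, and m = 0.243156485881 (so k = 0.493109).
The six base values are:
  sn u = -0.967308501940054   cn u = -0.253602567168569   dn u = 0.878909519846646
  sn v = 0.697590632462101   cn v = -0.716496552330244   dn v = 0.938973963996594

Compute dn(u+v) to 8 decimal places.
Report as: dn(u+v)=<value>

m = k² = 0.243156485881
D = 1 − m·sn²u·sn²v = 0.8892822763091476
dn(u+v) = (dn u·dn v − m·sn u·sn v·cn u·cn v)/D = 0.8550870876525014/0.8892822763091476 = 0.9615474303630913

dn(u+v)=0.96154743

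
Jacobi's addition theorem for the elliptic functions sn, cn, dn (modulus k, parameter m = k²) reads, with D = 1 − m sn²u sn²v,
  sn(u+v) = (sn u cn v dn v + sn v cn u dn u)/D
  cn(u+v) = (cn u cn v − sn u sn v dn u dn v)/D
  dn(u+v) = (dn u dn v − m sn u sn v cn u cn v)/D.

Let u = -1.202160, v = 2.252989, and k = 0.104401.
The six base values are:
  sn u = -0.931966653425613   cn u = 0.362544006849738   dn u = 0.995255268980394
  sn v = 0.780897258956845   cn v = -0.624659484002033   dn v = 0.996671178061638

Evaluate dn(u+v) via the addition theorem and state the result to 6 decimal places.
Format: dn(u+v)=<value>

dn(u+v)=0.995895

m = k² = 0.010899568801
D = 1 − m·sn²u·sn²v = 0.9942270491457333
dn(u+v) = (dn u·dn v − m·sn u·sn v·cn u·cn v)/D = 0.9901458223350413/0.9942270491457333 = 0.9958950756628492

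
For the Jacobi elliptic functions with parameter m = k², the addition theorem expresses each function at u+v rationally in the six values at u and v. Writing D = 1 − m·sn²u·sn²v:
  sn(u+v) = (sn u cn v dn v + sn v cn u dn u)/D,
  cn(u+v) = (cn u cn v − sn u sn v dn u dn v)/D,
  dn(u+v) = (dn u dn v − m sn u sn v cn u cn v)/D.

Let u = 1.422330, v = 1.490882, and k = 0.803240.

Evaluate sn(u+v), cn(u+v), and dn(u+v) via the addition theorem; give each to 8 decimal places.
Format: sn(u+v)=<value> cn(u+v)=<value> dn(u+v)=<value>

sn(u+v)=0.83113978 cn(u+v)=-0.55606354 dn(u+v)=0.74451591

sn u = 0.936827201029004, cn u = 0.3497925033675853, dn u = 0.6585955839169443
sn v = 0.9515123218333577, cn v = 0.3076106327799687, dn v = 0.6448694294212338
m = k² = 0.6451944976
D = 1 − m·sn²u·sn²v = 0.4873293295249206
sn(u+v) = (sn u·cn v·dn v + sn v·cn u·dn u)/D = 0.4050387920690354/0.4873293295249206 = 0.8311397806979784
cn(u+v) = (cn u·cn v − sn u·sn v·dn u·dn v)/D = -0.270986074060025/0.4873293295249206 = -0.5560635439779489
dn(u+v) = (dn u·dn v − m·sn u·sn v·cn u·cn v)/D = 0.3628244395676447/0.4873293295249206 = 0.7445159106704061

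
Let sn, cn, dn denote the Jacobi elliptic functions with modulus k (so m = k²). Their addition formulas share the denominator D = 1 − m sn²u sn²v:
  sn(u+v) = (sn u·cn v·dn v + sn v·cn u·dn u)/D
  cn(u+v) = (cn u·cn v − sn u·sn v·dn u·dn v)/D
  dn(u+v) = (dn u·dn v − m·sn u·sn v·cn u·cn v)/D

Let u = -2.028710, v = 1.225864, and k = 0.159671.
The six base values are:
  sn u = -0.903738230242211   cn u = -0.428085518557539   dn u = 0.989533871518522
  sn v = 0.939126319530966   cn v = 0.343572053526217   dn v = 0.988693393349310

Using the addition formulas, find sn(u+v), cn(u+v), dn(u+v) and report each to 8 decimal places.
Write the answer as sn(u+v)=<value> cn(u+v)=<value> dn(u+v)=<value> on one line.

m = k² = 0.025494828241
D = 1 − m·sn²u·sn²v = 0.9816352329749386
sn(u+v) = (sn u·cn v·dn v + sn v·cn u·dn u)/D = -0.7048072250667904/0.9816352329749386 = -0.7179929992231486
cn(u+v) = (cn u·cn v − sn u·sn v·dn u·dn v)/D = 0.6832675216278121/0.9816352329749386 = 0.6960503236595381
dn(u+v) = (dn u·dn v − m·sn u·sn v·cn u·cn v)/D = 0.975163110705491/0.9816352329749386 = 0.9934067950578412

sn(u+v)=-0.71799300 cn(u+v)=0.69605032 dn(u+v)=0.99340680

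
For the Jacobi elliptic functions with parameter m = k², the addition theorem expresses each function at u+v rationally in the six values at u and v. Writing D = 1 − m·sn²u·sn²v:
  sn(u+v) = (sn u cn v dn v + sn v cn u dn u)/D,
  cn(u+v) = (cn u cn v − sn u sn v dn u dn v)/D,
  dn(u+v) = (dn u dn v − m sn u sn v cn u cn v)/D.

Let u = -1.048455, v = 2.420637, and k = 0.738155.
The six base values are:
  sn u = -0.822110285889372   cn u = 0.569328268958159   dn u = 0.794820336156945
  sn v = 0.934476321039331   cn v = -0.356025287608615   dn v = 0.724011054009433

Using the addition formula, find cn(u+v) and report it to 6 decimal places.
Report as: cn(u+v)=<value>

cn(u+v)=0.352875

m = k² = 0.544872804025
D = 1 − m·sn²u·sn²v = 0.6784178770680399
cn(u+v) = (cn u·cn v − sn u·sn v·dn u·dn v)/D = 0.2393966317277502/0.6784178770680399 = 0.3528748870273958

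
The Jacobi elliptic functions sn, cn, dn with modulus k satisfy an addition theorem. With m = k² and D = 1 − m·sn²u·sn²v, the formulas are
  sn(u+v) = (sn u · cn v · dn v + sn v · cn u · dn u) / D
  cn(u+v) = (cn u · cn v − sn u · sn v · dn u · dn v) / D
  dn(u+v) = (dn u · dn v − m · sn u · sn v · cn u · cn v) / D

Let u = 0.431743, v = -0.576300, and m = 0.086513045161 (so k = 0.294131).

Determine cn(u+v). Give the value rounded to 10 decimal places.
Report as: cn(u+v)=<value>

sn u = 0.4174396117544007, cn u = 0.9087046662906135, dn u = 0.9924336741345567
sn v = -0.5427606373665331, cn v = 0.8398874272933693, dn v = 0.9871748573925957
m = k² = 0.086513045161
D = 1 − m·sn²u·sn²v = 0.9955589506191154
cn(u+v) = (cn u·cn v − sn u·sn v·dn u·dn v)/D = 0.9851813095068274/0.9955589506191154 = 0.9895760656806567

cn(u+v)=0.9895760657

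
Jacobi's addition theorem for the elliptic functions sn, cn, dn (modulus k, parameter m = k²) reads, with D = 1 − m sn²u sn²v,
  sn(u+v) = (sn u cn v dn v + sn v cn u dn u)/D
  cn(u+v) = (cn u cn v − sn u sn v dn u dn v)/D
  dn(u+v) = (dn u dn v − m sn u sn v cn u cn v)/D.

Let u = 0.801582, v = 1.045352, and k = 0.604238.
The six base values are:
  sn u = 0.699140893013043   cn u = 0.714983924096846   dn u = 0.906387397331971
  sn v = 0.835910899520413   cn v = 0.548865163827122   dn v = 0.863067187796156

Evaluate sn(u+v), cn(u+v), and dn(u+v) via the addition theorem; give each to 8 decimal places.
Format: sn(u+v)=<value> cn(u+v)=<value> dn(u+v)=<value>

sn(u+v)=0.99726047 cn(u+v)=-0.07396999 dn(u+v)=0.79805647

m = k² = 0.365103560644
D = 1 − m·sn²u·sn²v = 0.8753002868731207
sn(u+v) = (sn u·cn v·dn v + sn v·cn u·dn u)/D = 0.87290237370922/0.8753002868731207 = 0.9972604679789757
cn(u+v) = (cn u·cn v − sn u·sn v·dn u·dn v)/D = -0.06474595101607993/0.8753002868731207 = -0.0739699871999073
dn(u+v) = (dn u·dn v − m·sn u·sn v·cn u·cn v)/D = 0.6985390547862635/0.8753002868731207 = 0.798056467320135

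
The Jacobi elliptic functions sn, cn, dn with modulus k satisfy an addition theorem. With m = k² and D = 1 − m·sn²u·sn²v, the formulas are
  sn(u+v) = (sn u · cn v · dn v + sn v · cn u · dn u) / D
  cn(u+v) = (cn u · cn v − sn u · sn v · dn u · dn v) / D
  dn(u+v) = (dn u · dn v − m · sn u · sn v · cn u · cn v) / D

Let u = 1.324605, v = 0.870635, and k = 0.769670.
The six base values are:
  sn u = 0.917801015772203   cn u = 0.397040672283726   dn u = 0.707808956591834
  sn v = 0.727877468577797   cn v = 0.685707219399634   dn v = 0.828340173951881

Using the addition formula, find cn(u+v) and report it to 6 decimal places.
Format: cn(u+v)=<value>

cn(u+v)=-0.162347

m = k² = 0.5923919089
D = 1 − m·sn²u·sn²v = 0.7356235673242517
cn(u+v) = (cn u·cn v − sn u·sn v·dn u·dn v)/D = -0.1194265183666627/0.7356235673242517 = -0.1623473250062709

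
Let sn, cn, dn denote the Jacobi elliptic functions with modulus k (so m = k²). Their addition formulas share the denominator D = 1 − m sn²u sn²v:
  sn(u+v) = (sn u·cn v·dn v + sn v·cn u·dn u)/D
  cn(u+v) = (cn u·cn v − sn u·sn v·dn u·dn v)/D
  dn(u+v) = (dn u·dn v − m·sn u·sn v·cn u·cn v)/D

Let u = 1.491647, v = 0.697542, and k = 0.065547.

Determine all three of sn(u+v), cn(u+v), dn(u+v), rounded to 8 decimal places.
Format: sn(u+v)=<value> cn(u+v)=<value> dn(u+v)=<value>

sn(u+v)=0.81646725 cn(u+v)=-0.57739175 dn(u+v)=0.99856694

sn u = 0.996748170163907, cn u = 0.08057968276745145, dn u = 0.9978634614727457
sn v = 0.6421667983694369, cn v = 0.7665649372831678, dn v = 0.9991137345253179
m = k² = 0.004296409209
D = 1 − m·sn²u·sn²v = 0.9982397586116332
sn(u+v) = (sn u·cn v·dn v + sn v·cn u·dn u)/D = 0.8150300681740836/0.9982397586116332 = 0.8164672476155825
cn(u+v) = (cn u·cn v − sn u·sn v·dn u·dn v)/D = -0.5763754016655814/0.9982397586116332 = -0.5773917505221521
dn(u+v) = (dn u·dn v − m·sn u·sn v·cn u·cn v)/D = 0.996809220809296/0.9982397586116332 = 0.9985669396655501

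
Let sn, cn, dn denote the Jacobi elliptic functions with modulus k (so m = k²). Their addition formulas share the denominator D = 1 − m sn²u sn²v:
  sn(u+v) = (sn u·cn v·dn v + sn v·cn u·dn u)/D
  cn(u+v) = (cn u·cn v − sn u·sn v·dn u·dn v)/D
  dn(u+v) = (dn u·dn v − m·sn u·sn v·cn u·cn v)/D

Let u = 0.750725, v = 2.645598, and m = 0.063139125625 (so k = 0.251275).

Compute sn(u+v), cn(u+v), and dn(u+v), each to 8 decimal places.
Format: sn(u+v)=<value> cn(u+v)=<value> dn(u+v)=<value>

sn(u+v)=-0.20181525 cn(u+v)=-0.97942361 dn(u+v)=0.99871336

sn u = 0.6792588920472564, cn u = 0.7338987379569021, dn u = 0.9853263784084238
sn v = 0.5191035322405383, cn v = -0.8547113681327729, dn v = 0.9914565023071178
m = k² = 0.063139125625
D = 1 − m·sn²u·sn²v = 0.9921498637210095
sn(u+v) = (sn u·cn v·dn v + sn v·cn u·dn u)/D = -0.2002309699777179/0.9921498637210095 = -0.2018152471711899
cn(u+v) = (cn u·cn v − sn u·sn v·dn u·dn v)/D = -0.9717350002667393/0.9921498637210095 = -0.9794236090728217
dn(u+v) = (dn u·dn v − m·sn u·sn v·cn u·cn v)/D = 0.9908733271167163/0.9921498637210095 = 0.998713363120864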